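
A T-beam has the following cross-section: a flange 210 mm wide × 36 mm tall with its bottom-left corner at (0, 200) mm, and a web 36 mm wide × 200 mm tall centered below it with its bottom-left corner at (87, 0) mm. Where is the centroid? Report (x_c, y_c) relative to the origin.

web: A = 36 × 200 = 7200.00, centroid at (105.00, 100.00).
flange: A = 210 × 36 = 7560.00, centroid at (105.00, 218.00).
ΣA = 14760.00 mm²
ΣAx_c = (7200.00)(105.00) + (7560.00)(105.00) = 1549800.00 mm³
ΣAy_c = (7200.00)(100.00) + (7560.00)(218.00) = 2368080.00 mm³
x_c = 1549800.00 / 14760.00 = 105.00 mm
y_c = 2368080.00 / 14760.00 = 160.44 mm

x_c = 105.00 mm, y_c = 160.44 mm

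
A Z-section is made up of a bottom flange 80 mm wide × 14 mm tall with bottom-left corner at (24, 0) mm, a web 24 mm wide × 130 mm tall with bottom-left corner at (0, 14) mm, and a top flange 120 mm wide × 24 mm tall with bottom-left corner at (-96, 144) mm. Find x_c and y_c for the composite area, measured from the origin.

x_c = 0.76 mm, y_c = 98.82 mm

Part | A | x̄ᵢ | ȳᵢ | A·x̄ᵢ | A·ȳᵢ
bottom flange | 1120.00 | 64.00 | 7.00 | 71680.00 | 7840.00
web | 3120.00 | 12.00 | 79.00 | 37440.00 | 246480.00
top flange | 2880.00 | -36.00 | 156.00 | -103680.00 | 449280.00
Σ | 7120.00 |  |  | 5440.00 | 703600.00
x_c = 5440.00 / 7120.00 = 0.76 mm
y_c = 703600.00 / 7120.00 = 98.82 mm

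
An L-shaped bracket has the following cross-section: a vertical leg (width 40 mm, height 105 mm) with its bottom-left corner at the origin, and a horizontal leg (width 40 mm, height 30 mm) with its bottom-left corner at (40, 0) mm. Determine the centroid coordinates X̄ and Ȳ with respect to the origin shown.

vertical leg: A = 40 × 105 = 4200.00, centroid at (20.00, 52.50).
horizontal leg: A = 40 × 30 = 1200.00, centroid at (60.00, 15.00).
ΣA = 5400.00 mm², ΣAX̄ = 156000.00 mm³, ΣAȲ = 238500.00 mm³.
X̄ = 156000.00/5400.00 = 28.89 mm; Ȳ = 238500.00/5400.00 = 44.17 mm.

X̄ = 28.89 mm, Ȳ = 44.17 mm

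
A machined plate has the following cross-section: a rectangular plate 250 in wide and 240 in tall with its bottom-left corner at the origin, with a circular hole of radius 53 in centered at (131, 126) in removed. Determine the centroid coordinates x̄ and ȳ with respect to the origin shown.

x̄ = 123.97 in, ȳ = 118.97 in

Part | A | x̄ᵢ | ȳᵢ | A·x̄ᵢ | A·ȳᵢ
plate | 60000.00 | 125.00 | 120.00 | 7500000.00 | 7200000.00
hole | -8824.73 | 131.00 | 126.00 | -1156040.12 | -1111916.45
Σ | 51175.27 |  |  | 6343959.88 | 6088083.55
x̄ = 6343959.88 / 51175.27 = 123.97 in
ȳ = 6088083.55 / 51175.27 = 118.97 in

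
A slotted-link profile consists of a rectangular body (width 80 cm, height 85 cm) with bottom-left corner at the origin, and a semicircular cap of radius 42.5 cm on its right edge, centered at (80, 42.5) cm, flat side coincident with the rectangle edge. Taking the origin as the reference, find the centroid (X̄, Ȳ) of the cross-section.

X̄ = 57.09 cm, Ȳ = 42.50 cm

rectangular body: A = 80 × 85 = 6800.00, centroid at (40.00, 42.50).
semicircular end: A = ½π·42.5² = 2837.25, centroid at (98.04, 42.50).
ΣA = 9637.25 cm²
ΣAX̄ = (6800.00)(40.00) + (2837.25)(98.04) = 550157.15 cm³
ΣAȲ = (6800.00)(42.50) + (2837.25)(42.50) = 409583.16 cm³
X̄ = 550157.15 / 9637.25 = 57.09 cm
Ȳ = 409583.16 / 9637.25 = 42.50 cm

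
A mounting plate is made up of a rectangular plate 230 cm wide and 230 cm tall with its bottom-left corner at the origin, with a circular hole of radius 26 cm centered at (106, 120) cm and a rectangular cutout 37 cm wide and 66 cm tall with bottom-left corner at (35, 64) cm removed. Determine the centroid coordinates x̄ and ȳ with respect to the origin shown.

plate: A = 230 × 230 = 52900.00, centroid at (115.00, 115.00).
hole 1: A = −π·26² = -2123.72, centroid at (106.00, 120.00).
hole 2: A = −(37 × 66) = -2442.00, centroid at (53.50, 97.00).
ΣA = 48334.28 cm², ΣAx̄ = 5727739.04 cm³, ΣAȳ = 5591780.00 cm³.
x̄ = 5727739.04/48334.28 = 118.50 cm; ȳ = 5591780.00/48334.28 = 115.69 cm.

x̄ = 118.50 cm, ȳ = 115.69 cm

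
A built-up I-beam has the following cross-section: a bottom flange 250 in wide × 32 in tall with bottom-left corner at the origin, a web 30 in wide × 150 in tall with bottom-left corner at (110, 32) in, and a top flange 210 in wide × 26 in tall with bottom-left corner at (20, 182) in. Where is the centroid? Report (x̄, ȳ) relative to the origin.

x̄ = 125.00 in, ȳ = 93.22 in

bottom flange: A = 250 × 32 = 8000.00, centroid at (125.00, 16.00).
web: A = 30 × 150 = 4500.00, centroid at (125.00, 107.00).
top flange: A = 210 × 26 = 5460.00, centroid at (125.00, 195.00).
ΣA = 17960.00 in²
ΣAx̄ = (8000.00)(125.00) + (4500.00)(125.00) + (5460.00)(125.00) = 2245000.00 in³
ΣAȳ = (8000.00)(16.00) + (4500.00)(107.00) + (5460.00)(195.00) = 1674200.00 in³
x̄ = 2245000.00 / 17960.00 = 125.00 in
ȳ = 1674200.00 / 17960.00 = 93.22 in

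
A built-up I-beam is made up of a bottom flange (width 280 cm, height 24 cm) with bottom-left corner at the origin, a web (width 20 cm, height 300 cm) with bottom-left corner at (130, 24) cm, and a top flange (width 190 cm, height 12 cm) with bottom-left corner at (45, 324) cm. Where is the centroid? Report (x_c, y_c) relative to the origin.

x_c = 140.00 cm, y_c = 125.14 cm

bottom flange: A = 280 × 24 = 6720.00, centroid at (140.00, 12.00).
web: A = 20 × 300 = 6000.00, centroid at (140.00, 174.00).
top flange: A = 190 × 12 = 2280.00, centroid at (140.00, 330.00).
ΣA = 15000.00 cm², ΣAx_c = 2100000.00 cm³, ΣAy_c = 1877040.00 cm³.
x_c = 2100000.00/15000.00 = 140.00 cm; y_c = 1877040.00/15000.00 = 125.14 cm.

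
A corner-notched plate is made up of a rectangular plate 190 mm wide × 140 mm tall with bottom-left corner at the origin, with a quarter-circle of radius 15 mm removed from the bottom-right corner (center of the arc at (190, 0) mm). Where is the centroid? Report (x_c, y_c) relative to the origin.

plate: A = 190 × 140 = 26600.00, centroid at (95.00, 70.00).
removed quarter-circle: A = −¼π·15² = -176.71, centroid at (183.63, 6.37).
ΣA = 26423.29 mm², ΣAx_c = 2494549.23 mm³, ΣAy_c = 1860875.00 mm³.
x_c = 2494549.23/26423.29 = 94.41 mm; y_c = 1860875.00/26423.29 = 70.43 mm.

x_c = 94.41 mm, y_c = 70.43 mm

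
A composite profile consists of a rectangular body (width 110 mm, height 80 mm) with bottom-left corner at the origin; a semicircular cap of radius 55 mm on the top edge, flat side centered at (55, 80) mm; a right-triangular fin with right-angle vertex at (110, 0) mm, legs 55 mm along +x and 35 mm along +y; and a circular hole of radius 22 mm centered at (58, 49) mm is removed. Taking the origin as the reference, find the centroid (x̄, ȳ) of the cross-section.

rectangular body: A = 110 × 80 = 8800.00, centroid at (55.00, 40.00).
semicircular top: A = ½π·55² = 4751.66, centroid at (55.00, 103.34).
triangular fin: A = ½·55·35 = 962.50, centroid at (128.33, 11.67).
hole: A = −π·22² = -1520.53, centroid at (58.00, 49.00).
ΣA = 12993.63 mm²
ΣAx̄ = (8800.00)(55.00) + (4751.66)(55.00) + (962.50)(128.33) + (-1520.53)(58.00) = 780671.28 mm³
ΣAȳ = (8800.00)(40.00) + (4751.66)(103.34) + (962.50)(11.67) + (-1520.53)(49.00) = 779772.53 mm³
x̄ = 780671.28 / 12993.63 = 60.08 mm
ȳ = 779772.53 / 12993.63 = 60.01 mm

x̄ = 60.08 mm, ȳ = 60.01 mm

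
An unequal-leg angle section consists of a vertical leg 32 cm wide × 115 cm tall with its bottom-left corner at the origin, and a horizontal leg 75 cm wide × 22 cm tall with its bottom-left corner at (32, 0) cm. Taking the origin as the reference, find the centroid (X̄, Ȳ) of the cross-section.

X̄ = 32.56 cm, Ȳ = 43.11 cm

Part | A | x̄ᵢ | ȳᵢ | A·x̄ᵢ | A·ȳᵢ
vertical leg | 3680.00 | 16.00 | 57.50 | 58880.00 | 211600.00
horizontal leg | 1650.00 | 69.50 | 11.00 | 114675.00 | 18150.00
Σ | 5330.00 |  |  | 173555.00 | 229750.00
X̄ = 173555.00 / 5330.00 = 32.56 cm
Ȳ = 229750.00 / 5330.00 = 43.11 cm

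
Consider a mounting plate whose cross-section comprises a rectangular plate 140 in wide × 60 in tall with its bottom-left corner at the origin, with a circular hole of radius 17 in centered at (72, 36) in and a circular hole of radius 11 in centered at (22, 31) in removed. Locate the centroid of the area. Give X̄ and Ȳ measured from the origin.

plate: A = 140 × 60 = 8400.00, centroid at (70.00, 30.00).
hole 1: A = −π·17² = -907.92, centroid at (72.00, 36.00).
hole 2: A = −π·11² = -380.13, centroid at (22.00, 31.00).
ΣA = 7111.95 in², ΣAX̄ = 514266.82 in³, ΣAȲ = 207530.76 in³.
X̄ = 514266.82/7111.95 = 72.31 in; Ȳ = 207530.76/7111.95 = 29.18 in.

X̄ = 72.31 in, Ȳ = 29.18 in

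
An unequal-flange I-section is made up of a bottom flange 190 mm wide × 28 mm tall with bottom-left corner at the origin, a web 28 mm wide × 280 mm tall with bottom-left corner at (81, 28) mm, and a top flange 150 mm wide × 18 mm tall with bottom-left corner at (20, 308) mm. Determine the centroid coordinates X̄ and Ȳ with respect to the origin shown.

X̄ = 95.00 mm, Ȳ = 141.71 mm

Part | A | x̄ᵢ | ȳᵢ | A·x̄ᵢ | A·ȳᵢ
bottom flange | 5320.00 | 95.00 | 14.00 | 505400.00 | 74480.00
web | 7840.00 | 95.00 | 168.00 | 744800.00 | 1317120.00
top flange | 2700.00 | 95.00 | 317.00 | 256500.00 | 855900.00
Σ | 15860.00 |  |  | 1506700.00 | 2247500.00
X̄ = 1506700.00 / 15860.00 = 95.00 mm
Ȳ = 2247500.00 / 15860.00 = 141.71 mm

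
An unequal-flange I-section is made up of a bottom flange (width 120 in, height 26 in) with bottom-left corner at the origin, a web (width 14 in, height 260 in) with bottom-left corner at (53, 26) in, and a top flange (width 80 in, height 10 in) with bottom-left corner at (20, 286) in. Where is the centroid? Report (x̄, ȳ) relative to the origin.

Part | A | x̄ᵢ | ȳᵢ | A·x̄ᵢ | A·ȳᵢ
bottom flange | 3120.00 | 60.00 | 13.00 | 187200.00 | 40560.00
web | 3640.00 | 60.00 | 156.00 | 218400.00 | 567840.00
top flange | 800.00 | 60.00 | 291.00 | 48000.00 | 232800.00
Σ | 7560.00 |  |  | 453600.00 | 841200.00
x̄ = 453600.00 / 7560.00 = 60.00 in
ȳ = 841200.00 / 7560.00 = 111.27 in

x̄ = 60.00 in, ȳ = 111.27 in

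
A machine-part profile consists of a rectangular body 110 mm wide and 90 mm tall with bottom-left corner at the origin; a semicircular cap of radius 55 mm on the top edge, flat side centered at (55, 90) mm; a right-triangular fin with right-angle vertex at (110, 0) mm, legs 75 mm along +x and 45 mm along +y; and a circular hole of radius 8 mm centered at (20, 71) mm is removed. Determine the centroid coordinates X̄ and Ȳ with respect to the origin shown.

X̄ = 63.80 mm, Ȳ = 61.66 mm

Part | A | x̄ᵢ | ȳᵢ | A·x̄ᵢ | A·ȳᵢ
rectangular body | 9900.00 | 55.00 | 45.00 | 544500.00 | 445500.00
semicircular top | 4751.66 | 55.00 | 113.34 | 261341.24 | 538565.97
triangular fin | 1687.50 | 135.00 | 15.00 | 227812.50 | 25312.50
hole | -201.06 | 20.00 | 71.00 | -4021.24 | -14275.40
Σ | 16138.10 |  |  | 1029632.50 | 995103.07
X̄ = 1029632.50 / 16138.10 = 63.80 mm
Ȳ = 995103.07 / 16138.10 = 61.66 mm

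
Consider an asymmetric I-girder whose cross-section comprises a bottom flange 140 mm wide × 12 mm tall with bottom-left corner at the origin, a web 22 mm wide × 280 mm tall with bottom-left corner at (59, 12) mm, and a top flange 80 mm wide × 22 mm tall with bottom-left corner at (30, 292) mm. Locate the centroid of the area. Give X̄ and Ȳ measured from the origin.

X̄ = 70.00 mm, Ȳ = 154.13 mm

Part | A | x̄ᵢ | ȳᵢ | A·x̄ᵢ | A·ȳᵢ
bottom flange | 1680.00 | 70.00 | 6.00 | 117600.00 | 10080.00
web | 6160.00 | 70.00 | 152.00 | 431200.00 | 936320.00
top flange | 1760.00 | 70.00 | 303.00 | 123200.00 | 533280.00
Σ | 9600.00 |  |  | 672000.00 | 1479680.00
X̄ = 672000.00 / 9600.00 = 70.00 mm
Ȳ = 1479680.00 / 9600.00 = 154.13 mm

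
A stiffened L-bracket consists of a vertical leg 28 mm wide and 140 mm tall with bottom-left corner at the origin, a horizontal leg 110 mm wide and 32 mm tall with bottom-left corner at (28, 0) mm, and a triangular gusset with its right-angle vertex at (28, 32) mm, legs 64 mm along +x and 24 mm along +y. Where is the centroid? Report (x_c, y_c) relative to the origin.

x_c = 46.90 mm, y_c = 44.04 mm

vertical leg: A = 28 × 140 = 3920.00, centroid at (14.00, 70.00).
horizontal leg: A = 110 × 32 = 3520.00, centroid at (83.00, 16.00).
gusset: A = ½·64·24 = 768.00, centroid at (49.33, 40.00).
ΣA = 8208.00 mm², ΣAx_c = 384928.00 mm³, ΣAy_c = 361440.00 mm³.
x_c = 384928.00/8208.00 = 46.90 mm; y_c = 361440.00/8208.00 = 44.04 mm.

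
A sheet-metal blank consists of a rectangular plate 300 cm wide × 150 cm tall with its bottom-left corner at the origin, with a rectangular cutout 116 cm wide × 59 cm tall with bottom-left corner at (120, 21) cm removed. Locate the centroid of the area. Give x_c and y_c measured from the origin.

x_c = 144.98 cm, y_c = 79.39 cm

plate: A = 300 × 150 = 45000.00, centroid at (150.00, 75.00).
hole: A = −(116 × 59) = -6844.00, centroid at (178.00, 50.50).
ΣA = 38156.00 cm²
ΣAx_c = (45000.00)(150.00) + (-6844.00)(178.00) = 5531768.00 cm³
ΣAy_c = (45000.00)(75.00) + (-6844.00)(50.50) = 3029378.00 cm³
x_c = 5531768.00 / 38156.00 = 144.98 cm
y_c = 3029378.00 / 38156.00 = 79.39 cm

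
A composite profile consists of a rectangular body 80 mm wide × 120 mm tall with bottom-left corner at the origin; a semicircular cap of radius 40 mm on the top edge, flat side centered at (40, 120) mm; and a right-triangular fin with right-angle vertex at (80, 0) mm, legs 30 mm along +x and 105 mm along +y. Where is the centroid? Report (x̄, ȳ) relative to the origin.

x̄ = 45.75 mm, ȳ = 71.26 mm

rectangular body: A = 80 × 120 = 9600.00, centroid at (40.00, 60.00).
semicircular top: A = ½π·40² = 2513.27, centroid at (40.00, 136.98).
triangular fin: A = ½·30·105 = 1575.00, centroid at (90.00, 35.00).
ΣA = 13688.27 mm²
ΣAx̄ = (9600.00)(40.00) + (2513.27)(40.00) + (1575.00)(90.00) = 626280.96 mm³
ΣAȳ = (9600.00)(60.00) + (2513.27)(136.98) + (1575.00)(35.00) = 975384.56 mm³
x̄ = 626280.96 / 13688.27 = 45.75 mm
ȳ = 975384.56 / 13688.27 = 71.26 mm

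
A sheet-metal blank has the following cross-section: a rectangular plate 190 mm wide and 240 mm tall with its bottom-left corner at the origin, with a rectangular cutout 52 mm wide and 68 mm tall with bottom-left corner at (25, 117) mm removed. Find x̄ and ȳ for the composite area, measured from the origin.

x̄ = 98.70 mm, ȳ = 117.39 mm

plate: A = 190 × 240 = 45600.00, centroid at (95.00, 120.00).
hole: A = −(52 × 68) = -3536.00, centroid at (51.00, 151.00).
ΣA = 42064.00 mm², ΣAx̄ = 4151664.00 mm³, ΣAȳ = 4938064.00 mm³.
x̄ = 4151664.00/42064.00 = 98.70 mm; ȳ = 4938064.00/42064.00 = 117.39 mm.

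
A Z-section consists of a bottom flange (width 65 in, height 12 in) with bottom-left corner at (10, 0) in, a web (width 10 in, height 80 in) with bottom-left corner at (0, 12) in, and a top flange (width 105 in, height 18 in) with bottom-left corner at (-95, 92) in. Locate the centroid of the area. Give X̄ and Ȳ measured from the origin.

X̄ = -12.44 in, Ȳ = 68.35 in

bottom flange: A = 65 × 12 = 780.00, centroid at (42.50, 6.00).
web: A = 10 × 80 = 800.00, centroid at (5.00, 52.00).
top flange: A = 105 × 18 = 1890.00, centroid at (-42.50, 101.00).
ΣA = 3470.00 in², ΣAX̄ = -43175.00 in³, ΣAȲ = 237170.00 in³.
X̄ = -43175.00/3470.00 = -12.44 in; Ȳ = 237170.00/3470.00 = 68.35 in.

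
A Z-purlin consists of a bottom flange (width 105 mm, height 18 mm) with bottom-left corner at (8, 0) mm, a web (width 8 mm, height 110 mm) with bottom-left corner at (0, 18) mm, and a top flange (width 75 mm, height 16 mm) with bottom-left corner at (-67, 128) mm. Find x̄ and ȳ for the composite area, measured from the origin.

x̄ = 20.77 mm, ȳ = 61.57 mm

bottom flange: A = 105 × 18 = 1890.00, centroid at (60.50, 9.00).
web: A = 8 × 110 = 880.00, centroid at (4.00, 73.00).
top flange: A = 75 × 16 = 1200.00, centroid at (-29.50, 136.00).
ΣA = 3970.00 mm², ΣAx̄ = 82465.00 mm³, ΣAȳ = 244450.00 mm³.
x̄ = 82465.00/3970.00 = 20.77 mm; ȳ = 244450.00/3970.00 = 61.57 mm.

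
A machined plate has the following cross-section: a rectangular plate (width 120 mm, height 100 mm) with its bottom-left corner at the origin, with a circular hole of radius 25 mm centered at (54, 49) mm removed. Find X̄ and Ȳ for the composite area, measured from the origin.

Part | A | x̄ᵢ | ȳᵢ | A·x̄ᵢ | A·ȳᵢ
plate | 12000.00 | 60.00 | 50.00 | 720000.00 | 600000.00
hole | -1963.50 | 54.00 | 49.00 | -106028.75 | -96211.28
Σ | 10036.50 |  |  | 613971.25 | 503788.72
X̄ = 613971.25 / 10036.50 = 61.17 mm
Ȳ = 503788.72 / 10036.50 = 50.20 mm

X̄ = 61.17 mm, Ȳ = 50.20 mm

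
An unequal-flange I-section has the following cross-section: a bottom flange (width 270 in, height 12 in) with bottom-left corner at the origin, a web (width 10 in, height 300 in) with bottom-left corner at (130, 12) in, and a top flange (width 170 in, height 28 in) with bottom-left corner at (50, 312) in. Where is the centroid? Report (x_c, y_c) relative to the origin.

x_c = 135.00 in, y_c = 187.02 in

bottom flange: A = 270 × 12 = 3240.00, centroid at (135.00, 6.00).
web: A = 10 × 300 = 3000.00, centroid at (135.00, 162.00).
top flange: A = 170 × 28 = 4760.00, centroid at (135.00, 326.00).
ΣA = 11000.00 in²
ΣAx_c = (3240.00)(135.00) + (3000.00)(135.00) + (4760.00)(135.00) = 1485000.00 in³
ΣAy_c = (3240.00)(6.00) + (3000.00)(162.00) + (4760.00)(326.00) = 2057200.00 in³
x_c = 1485000.00 / 11000.00 = 135.00 in
y_c = 2057200.00 / 11000.00 = 187.02 in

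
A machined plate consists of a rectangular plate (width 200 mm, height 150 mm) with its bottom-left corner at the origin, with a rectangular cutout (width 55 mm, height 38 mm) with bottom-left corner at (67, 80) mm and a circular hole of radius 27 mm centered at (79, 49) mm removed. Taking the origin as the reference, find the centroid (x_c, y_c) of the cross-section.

x_c = 102.33 mm, y_c = 75.37 mm

plate: A = 200 × 150 = 30000.00, centroid at (100.00, 75.00).
hole 1: A = −(55 × 38) = -2090.00, centroid at (94.50, 99.00).
hole 2: A = −π·27² = -2290.22, centroid at (79.00, 49.00).
ΣA = 25619.78 mm², ΣAx_c = 2621567.54 mm³, ΣAy_c = 1930869.17 mm³.
x_c = 2621567.54/25619.78 = 102.33 mm; y_c = 1930869.17/25619.78 = 75.37 mm.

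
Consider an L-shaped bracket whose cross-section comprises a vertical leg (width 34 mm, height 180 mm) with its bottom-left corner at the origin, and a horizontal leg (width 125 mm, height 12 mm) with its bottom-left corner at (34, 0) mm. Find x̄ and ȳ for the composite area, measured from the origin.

vertical leg: A = 34 × 180 = 6120.00, centroid at (17.00, 90.00).
horizontal leg: A = 125 × 12 = 1500.00, centroid at (96.50, 6.00).
ΣA = 7620.00 mm², ΣAx̄ = 248790.00 mm³, ΣAȳ = 559800.00 mm³.
x̄ = 248790.00/7620.00 = 32.65 mm; ȳ = 559800.00/7620.00 = 73.46 mm.

x̄ = 32.65 mm, ȳ = 73.46 mm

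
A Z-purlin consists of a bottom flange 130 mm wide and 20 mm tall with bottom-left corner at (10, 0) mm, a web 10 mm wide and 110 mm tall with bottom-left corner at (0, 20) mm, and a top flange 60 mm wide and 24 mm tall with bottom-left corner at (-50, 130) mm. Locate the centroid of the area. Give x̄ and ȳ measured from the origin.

x̄ = 33.40 mm, ȳ = 60.89 mm

Part | A | x̄ᵢ | ȳᵢ | A·x̄ᵢ | A·ȳᵢ
bottom flange | 2600.00 | 75.00 | 10.00 | 195000.00 | 26000.00
web | 1100.00 | 5.00 | 75.00 | 5500.00 | 82500.00
top flange | 1440.00 | -20.00 | 142.00 | -28800.00 | 204480.00
Σ | 5140.00 |  |  | 171700.00 | 312980.00
x̄ = 171700.00 / 5140.00 = 33.40 mm
ȳ = 312980.00 / 5140.00 = 60.89 mm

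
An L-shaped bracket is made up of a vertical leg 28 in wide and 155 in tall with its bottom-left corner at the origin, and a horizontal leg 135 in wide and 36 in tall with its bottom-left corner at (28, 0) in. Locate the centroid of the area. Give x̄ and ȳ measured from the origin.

vertical leg: A = 28 × 155 = 4340.00, centroid at (14.00, 77.50).
horizontal leg: A = 135 × 36 = 4860.00, centroid at (95.50, 18.00).
ΣA = 9200.00 in²
ΣAx̄ = (4340.00)(14.00) + (4860.00)(95.50) = 524890.00 in³
ΣAȳ = (4340.00)(77.50) + (4860.00)(18.00) = 423830.00 in³
x̄ = 524890.00 / 9200.00 = 57.05 in
ȳ = 423830.00 / 9200.00 = 46.07 in

x̄ = 57.05 in, ȳ = 46.07 in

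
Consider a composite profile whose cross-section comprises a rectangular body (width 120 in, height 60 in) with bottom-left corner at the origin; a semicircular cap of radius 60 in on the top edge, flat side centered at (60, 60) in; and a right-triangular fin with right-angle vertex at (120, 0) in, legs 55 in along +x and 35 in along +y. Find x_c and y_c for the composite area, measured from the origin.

x_c = 65.46 in, y_c = 51.42 in

Part | A | x̄ᵢ | ȳᵢ | A·x̄ᵢ | A·ȳᵢ
rectangular body | 7200.00 | 60.00 | 30.00 | 432000.00 | 216000.00
semicircular top | 5654.87 | 60.00 | 85.46 | 339292.01 | 483292.01
triangular fin | 962.50 | 138.33 | 11.67 | 133145.83 | 11229.17
Σ | 13817.37 |  |  | 904437.84 | 710521.17
x_c = 904437.84 / 13817.37 = 65.46 in
y_c = 710521.17 / 13817.37 = 51.42 in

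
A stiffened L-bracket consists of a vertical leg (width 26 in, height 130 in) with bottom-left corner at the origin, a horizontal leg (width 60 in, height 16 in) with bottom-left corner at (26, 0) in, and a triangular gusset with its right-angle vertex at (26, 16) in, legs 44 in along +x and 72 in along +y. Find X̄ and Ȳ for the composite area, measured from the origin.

Part | A | x̄ᵢ | ȳᵢ | A·x̄ᵢ | A·ȳᵢ
vertical leg | 3380.00 | 13.00 | 65.00 | 43940.00 | 219700.00
horizontal leg | 960.00 | 56.00 | 8.00 | 53760.00 | 7680.00
gusset | 1584.00 | 40.67 | 40.00 | 64416.00 | 63360.00
Σ | 5924.00 |  |  | 162116.00 | 290740.00
X̄ = 162116.00 / 5924.00 = 27.37 in
Ȳ = 290740.00 / 5924.00 = 49.08 in

X̄ = 27.37 in, Ȳ = 49.08 in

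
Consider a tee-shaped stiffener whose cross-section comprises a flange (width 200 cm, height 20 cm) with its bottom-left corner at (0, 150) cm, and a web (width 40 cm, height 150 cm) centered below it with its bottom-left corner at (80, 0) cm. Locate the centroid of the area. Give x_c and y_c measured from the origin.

web: A = 40 × 150 = 6000.00, centroid at (100.00, 75.00).
flange: A = 200 × 20 = 4000.00, centroid at (100.00, 160.00).
ΣA = 10000.00 cm²
ΣAx_c = (6000.00)(100.00) + (4000.00)(100.00) = 1000000.00 cm³
ΣAy_c = (6000.00)(75.00) + (4000.00)(160.00) = 1090000.00 cm³
x_c = 1000000.00 / 10000.00 = 100.00 cm
y_c = 1090000.00 / 10000.00 = 109.00 cm

x_c = 100.00 cm, y_c = 109.00 cm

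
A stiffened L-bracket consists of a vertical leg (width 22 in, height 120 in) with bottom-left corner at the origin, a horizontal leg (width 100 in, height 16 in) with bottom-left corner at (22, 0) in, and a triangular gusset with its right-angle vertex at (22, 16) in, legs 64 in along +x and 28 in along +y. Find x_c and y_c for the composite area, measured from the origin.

x_c = 35.64 in, y_c = 37.75 in

vertical leg: A = 22 × 120 = 2640.00, centroid at (11.00, 60.00).
horizontal leg: A = 100 × 16 = 1600.00, centroid at (72.00, 8.00).
gusset: A = ½·64·28 = 896.00, centroid at (43.33, 25.33).
ΣA = 5136.00 in², ΣAx_c = 183066.67 in³, ΣAy_c = 193898.67 in³.
x_c = 183066.67/5136.00 = 35.64 in; y_c = 193898.67/5136.00 = 37.75 in.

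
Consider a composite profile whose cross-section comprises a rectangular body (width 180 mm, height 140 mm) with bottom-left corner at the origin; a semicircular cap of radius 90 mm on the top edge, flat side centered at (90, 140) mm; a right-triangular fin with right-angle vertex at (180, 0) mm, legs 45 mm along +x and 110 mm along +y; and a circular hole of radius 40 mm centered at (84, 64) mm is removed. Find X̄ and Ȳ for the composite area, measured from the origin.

rectangular body: A = 180 × 140 = 25200.00, centroid at (90.00, 70.00).
semicircular top: A = ½π·90² = 12723.45, centroid at (90.00, 178.20).
triangular fin: A = ½·45·110 = 2475.00, centroid at (195.00, 36.67).
hole: A = −π·40² = -5026.55, centroid at (84.00, 64.00).
ΣA = 35371.90 mm², ΣAX̄ = 3473505.47 mm³, ΣAȲ = 3800333.95 mm³.
X̄ = 3473505.47/35371.90 = 98.20 mm; Ȳ = 3800333.95/35371.90 = 107.44 mm.

X̄ = 98.20 mm, Ȳ = 107.44 mm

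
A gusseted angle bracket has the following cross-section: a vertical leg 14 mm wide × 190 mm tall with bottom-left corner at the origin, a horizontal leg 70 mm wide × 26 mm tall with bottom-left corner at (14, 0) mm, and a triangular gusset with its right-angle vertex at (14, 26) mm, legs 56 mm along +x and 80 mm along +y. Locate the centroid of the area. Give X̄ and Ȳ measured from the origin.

Part | A | x̄ᵢ | ȳᵢ | A·x̄ᵢ | A·ȳᵢ
vertical leg | 2660.00 | 7.00 | 95.00 | 18620.00 | 252700.00
horizontal leg | 1820.00 | 49.00 | 13.00 | 89180.00 | 23660.00
gusset | 2240.00 | 32.67 | 52.67 | 73173.33 | 117973.33
Σ | 6720.00 |  |  | 180973.33 | 394333.33
X̄ = 180973.33 / 6720.00 = 26.93 mm
Ȳ = 394333.33 / 6720.00 = 58.68 mm

X̄ = 26.93 mm, Ȳ = 58.68 mm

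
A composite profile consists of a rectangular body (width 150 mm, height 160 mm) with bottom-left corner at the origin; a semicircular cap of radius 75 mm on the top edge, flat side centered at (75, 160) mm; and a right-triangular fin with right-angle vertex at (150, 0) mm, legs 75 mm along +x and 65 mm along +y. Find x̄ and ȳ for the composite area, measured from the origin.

x̄ = 81.91 mm, ȳ = 103.98 mm

rectangular body: A = 150 × 160 = 24000.00, centroid at (75.00, 80.00).
semicircular top: A = ½π·75² = 8835.73, centroid at (75.00, 191.83).
triangular fin: A = ½·75·65 = 2437.50, centroid at (175.00, 21.67).
ΣA = 35273.23 mm²
ΣAx̄ = (24000.00)(75.00) + (8835.73)(75.00) + (2437.50)(175.00) = 2889242.20 mm³
ΣAȳ = (24000.00)(80.00) + (8835.73)(191.83) + (2437.50)(21.67) = 3667779.19 mm³
x̄ = 2889242.20 / 35273.23 = 81.91 mm
ȳ = 3667779.19 / 35273.23 = 103.98 mm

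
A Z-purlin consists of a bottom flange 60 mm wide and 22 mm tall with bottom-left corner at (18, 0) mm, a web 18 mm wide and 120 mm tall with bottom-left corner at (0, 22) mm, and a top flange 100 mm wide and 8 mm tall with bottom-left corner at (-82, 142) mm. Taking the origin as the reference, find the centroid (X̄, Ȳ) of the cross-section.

X̄ = 13.36 mm, Ȳ = 72.07 mm

bottom flange: A = 60 × 22 = 1320.00, centroid at (48.00, 11.00).
web: A = 18 × 120 = 2160.00, centroid at (9.00, 82.00).
top flange: A = 100 × 8 = 800.00, centroid at (-32.00, 146.00).
ΣA = 4280.00 mm², ΣAX̄ = 57200.00 mm³, ΣAȲ = 308440.00 mm³.
X̄ = 57200.00/4280.00 = 13.36 mm; Ȳ = 308440.00/4280.00 = 72.07 mm.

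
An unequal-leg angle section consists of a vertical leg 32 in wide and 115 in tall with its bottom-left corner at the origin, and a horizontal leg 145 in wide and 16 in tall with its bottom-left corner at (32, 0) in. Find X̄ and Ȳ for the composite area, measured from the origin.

X̄ = 50.22 in, Ȳ = 38.36 in

vertical leg: A = 32 × 115 = 3680.00, centroid at (16.00, 57.50).
horizontal leg: A = 145 × 16 = 2320.00, centroid at (104.50, 8.00).
ΣA = 6000.00 in², ΣAX̄ = 301320.00 in³, ΣAȲ = 230160.00 in³.
X̄ = 301320.00/6000.00 = 50.22 in; Ȳ = 230160.00/6000.00 = 38.36 in.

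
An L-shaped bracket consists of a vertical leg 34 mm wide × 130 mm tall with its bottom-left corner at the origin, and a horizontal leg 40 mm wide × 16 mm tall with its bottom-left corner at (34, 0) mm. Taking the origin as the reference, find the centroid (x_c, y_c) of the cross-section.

x_c = 21.68 mm, y_c = 57.79 mm

vertical leg: A = 34 × 130 = 4420.00, centroid at (17.00, 65.00).
horizontal leg: A = 40 × 16 = 640.00, centroid at (54.00, 8.00).
ΣA = 5060.00 mm², ΣAx_c = 109700.00 mm³, ΣAy_c = 292420.00 mm³.
x_c = 109700.00/5060.00 = 21.68 mm; y_c = 292420.00/5060.00 = 57.79 mm.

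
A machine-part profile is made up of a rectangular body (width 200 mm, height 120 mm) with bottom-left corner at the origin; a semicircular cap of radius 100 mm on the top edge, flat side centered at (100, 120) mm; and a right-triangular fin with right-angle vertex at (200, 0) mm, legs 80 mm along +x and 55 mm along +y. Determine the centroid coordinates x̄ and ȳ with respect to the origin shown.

Part | A | x̄ᵢ | ȳᵢ | A·x̄ᵢ | A·ȳᵢ
rectangular body | 24000.00 | 100.00 | 60.00 | 2400000.00 | 1440000.00
semicircular top | 15707.96 | 100.00 | 162.44 | 1570796.33 | 2551622.26
triangular fin | 2200.00 | 226.67 | 18.33 | 498666.67 | 40333.33
Σ | 41907.96 |  |  | 4469462.99 | 4031955.59
x̄ = 4469462.99 / 41907.96 = 106.65 mm
ȳ = 4031955.59 / 41907.96 = 96.21 mm

x̄ = 106.65 mm, ȳ = 96.21 mm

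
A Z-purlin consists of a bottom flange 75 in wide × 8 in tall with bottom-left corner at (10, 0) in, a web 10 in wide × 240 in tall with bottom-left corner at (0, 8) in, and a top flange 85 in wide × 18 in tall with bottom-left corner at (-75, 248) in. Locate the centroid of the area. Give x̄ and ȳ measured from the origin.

x̄ = -2.04 in, ȳ = 155.15 in

Part | A | x̄ᵢ | ȳᵢ | A·x̄ᵢ | A·ȳᵢ
bottom flange | 600.00 | 47.50 | 4.00 | 28500.00 | 2400.00
web | 2400.00 | 5.00 | 128.00 | 12000.00 | 307200.00
top flange | 1530.00 | -32.50 | 257.00 | -49725.00 | 393210.00
Σ | 4530.00 |  |  | -9225.00 | 702810.00
x̄ = -9225.00 / 4530.00 = -2.04 in
ȳ = 702810.00 / 4530.00 = 155.15 in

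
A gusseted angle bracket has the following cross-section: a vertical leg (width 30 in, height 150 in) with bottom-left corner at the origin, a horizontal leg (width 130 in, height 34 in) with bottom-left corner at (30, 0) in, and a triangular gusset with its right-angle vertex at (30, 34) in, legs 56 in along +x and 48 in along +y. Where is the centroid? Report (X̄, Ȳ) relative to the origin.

X̄ = 53.86 in, Ȳ = 46.75 in

Part | A | x̄ᵢ | ȳᵢ | A·x̄ᵢ | A·ȳᵢ
vertical leg | 4500.00 | 15.00 | 75.00 | 67500.00 | 337500.00
horizontal leg | 4420.00 | 95.00 | 17.00 | 419900.00 | 75140.00
gusset | 1344.00 | 48.67 | 50.00 | 65408.00 | 67200.00
Σ | 10264.00 |  |  | 552808.00 | 479840.00
X̄ = 552808.00 / 10264.00 = 53.86 in
Ȳ = 479840.00 / 10264.00 = 46.75 in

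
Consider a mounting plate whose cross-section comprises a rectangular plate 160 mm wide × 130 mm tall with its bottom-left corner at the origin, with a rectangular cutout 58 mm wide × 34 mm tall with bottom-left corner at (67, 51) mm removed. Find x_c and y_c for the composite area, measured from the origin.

x_c = 78.32 mm, y_c = 64.69 mm

Part | A | x̄ᵢ | ȳᵢ | A·x̄ᵢ | A·ȳᵢ
plate | 20800.00 | 80.00 | 65.00 | 1664000.00 | 1352000.00
hole | -1972.00 | 96.00 | 68.00 | -189312.00 | -134096.00
Σ | 18828.00 |  |  | 1474688.00 | 1217904.00
x_c = 1474688.00 / 18828.00 = 78.32 mm
y_c = 1217904.00 / 18828.00 = 64.69 mm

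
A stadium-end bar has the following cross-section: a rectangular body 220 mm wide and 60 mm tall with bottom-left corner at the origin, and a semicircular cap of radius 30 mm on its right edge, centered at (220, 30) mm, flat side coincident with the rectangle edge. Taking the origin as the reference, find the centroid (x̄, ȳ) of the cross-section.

Part | A | x̄ᵢ | ȳᵢ | A·x̄ᵢ | A·ȳᵢ
rectangular body | 13200.00 | 110.00 | 30.00 | 1452000.00 | 396000.00
semicircular end | 1413.72 | 232.73 | 30.00 | 329017.67 | 42411.50
Σ | 14613.72 |  |  | 1781017.67 | 438411.50
x̄ = 1781017.67 / 14613.72 = 121.87 mm
ȳ = 438411.50 / 14613.72 = 30.00 mm

x̄ = 121.87 mm, ȳ = 30.00 mm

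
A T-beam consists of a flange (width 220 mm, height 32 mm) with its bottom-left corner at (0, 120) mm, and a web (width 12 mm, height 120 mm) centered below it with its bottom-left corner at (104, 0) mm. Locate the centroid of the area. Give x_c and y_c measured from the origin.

x_c = 110.00 mm, y_c = 123.09 mm

Part | A | x̄ᵢ | ȳᵢ | A·x̄ᵢ | A·ȳᵢ
web | 1440.00 | 110.00 | 60.00 | 158400.00 | 86400.00
flange | 7040.00 | 110.00 | 136.00 | 774400.00 | 957440.00
Σ | 8480.00 |  |  | 932800.00 | 1043840.00
x_c = 932800.00 / 8480.00 = 110.00 mm
y_c = 1043840.00 / 8480.00 = 123.09 mm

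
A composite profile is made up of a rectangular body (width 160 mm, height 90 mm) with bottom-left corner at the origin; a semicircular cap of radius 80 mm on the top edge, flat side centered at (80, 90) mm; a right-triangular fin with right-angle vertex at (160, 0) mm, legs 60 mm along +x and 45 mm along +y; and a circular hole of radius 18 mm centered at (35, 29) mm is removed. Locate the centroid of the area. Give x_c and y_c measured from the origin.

x_c = 87.29 mm, y_c = 76.05 mm

Part | A | x̄ᵢ | ȳᵢ | A·x̄ᵢ | A·ȳᵢ
rectangular body | 14400.00 | 80.00 | 45.00 | 1152000.00 | 648000.00
semicircular top | 10053.10 | 80.00 | 123.95 | 804247.72 | 1246112.02
triangular fin | 1350.00 | 180.00 | 15.00 | 243000.00 | 20250.00
hole | -1017.88 | 35.00 | 29.00 | -35625.66 | -29518.40
Σ | 24785.22 |  |  | 2163622.06 | 1884843.61
x_c = 2163622.06 / 24785.22 = 87.29 mm
y_c = 1884843.61 / 24785.22 = 76.05 mm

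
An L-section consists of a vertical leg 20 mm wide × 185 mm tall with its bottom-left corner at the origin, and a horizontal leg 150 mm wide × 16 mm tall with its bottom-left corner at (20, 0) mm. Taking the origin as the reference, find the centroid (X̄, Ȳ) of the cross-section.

X̄ = 43.44 mm, Ȳ = 59.25 mm

vertical leg: A = 20 × 185 = 3700.00, centroid at (10.00, 92.50).
horizontal leg: A = 150 × 16 = 2400.00, centroid at (95.00, 8.00).
ΣA = 6100.00 mm², ΣAX̄ = 265000.00 mm³, ΣAȲ = 361450.00 mm³.
X̄ = 265000.00/6100.00 = 43.44 mm; Ȳ = 361450.00/6100.00 = 59.25 mm.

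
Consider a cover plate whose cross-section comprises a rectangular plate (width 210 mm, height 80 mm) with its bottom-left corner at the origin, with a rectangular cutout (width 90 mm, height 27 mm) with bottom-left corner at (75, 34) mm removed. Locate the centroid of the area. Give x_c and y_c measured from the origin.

plate: A = 210 × 80 = 16800.00, centroid at (105.00, 40.00).
hole: A = −(90 × 27) = -2430.00, centroid at (120.00, 47.50).
ΣA = 14370.00 mm²
ΣAx_c = (16800.00)(105.00) + (-2430.00)(120.00) = 1472400.00 mm³
ΣAy_c = (16800.00)(40.00) + (-2430.00)(47.50) = 556575.00 mm³
x_c = 1472400.00 / 14370.00 = 102.46 mm
y_c = 556575.00 / 14370.00 = 38.73 mm

x_c = 102.46 mm, y_c = 38.73 mm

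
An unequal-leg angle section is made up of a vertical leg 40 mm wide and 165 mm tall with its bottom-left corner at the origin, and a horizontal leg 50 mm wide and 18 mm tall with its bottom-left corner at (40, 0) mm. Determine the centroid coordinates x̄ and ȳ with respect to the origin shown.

vertical leg: A = 40 × 165 = 6600.00, centroid at (20.00, 82.50).
horizontal leg: A = 50 × 18 = 900.00, centroid at (65.00, 9.00).
ΣA = 7500.00 mm², ΣAx̄ = 190500.00 mm³, ΣAȳ = 552600.00 mm³.
x̄ = 190500.00/7500.00 = 25.40 mm; ȳ = 552600.00/7500.00 = 73.68 mm.

x̄ = 25.40 mm, ȳ = 73.68 mm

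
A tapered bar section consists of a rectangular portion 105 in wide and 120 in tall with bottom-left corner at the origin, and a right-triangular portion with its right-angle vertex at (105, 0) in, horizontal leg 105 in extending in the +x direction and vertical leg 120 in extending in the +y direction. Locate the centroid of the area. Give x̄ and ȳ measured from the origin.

Part | A | x̄ᵢ | ȳᵢ | A·x̄ᵢ | A·ȳᵢ
rectangular portion | 12600.00 | 52.50 | 60.00 | 661500.00 | 756000.00
triangular portion | 6300.00 | 140.00 | 40.00 | 882000.00 | 252000.00
Σ | 18900.00 |  |  | 1543500.00 | 1008000.00
x̄ = 1543500.00 / 18900.00 = 81.67 in
ȳ = 1008000.00 / 18900.00 = 53.33 in

x̄ = 81.67 in, ȳ = 53.33 in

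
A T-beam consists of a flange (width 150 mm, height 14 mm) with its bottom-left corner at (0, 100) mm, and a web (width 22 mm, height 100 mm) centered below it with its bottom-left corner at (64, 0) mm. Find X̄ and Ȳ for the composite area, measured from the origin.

Part | A | x̄ᵢ | ȳᵢ | A·x̄ᵢ | A·ȳᵢ
web | 2200.00 | 75.00 | 50.00 | 165000.00 | 110000.00
flange | 2100.00 | 75.00 | 107.00 | 157500.00 | 224700.00
Σ | 4300.00 |  |  | 322500.00 | 334700.00
X̄ = 322500.00 / 4300.00 = 75.00 mm
Ȳ = 334700.00 / 4300.00 = 77.84 mm

X̄ = 75.00 mm, Ȳ = 77.84 mm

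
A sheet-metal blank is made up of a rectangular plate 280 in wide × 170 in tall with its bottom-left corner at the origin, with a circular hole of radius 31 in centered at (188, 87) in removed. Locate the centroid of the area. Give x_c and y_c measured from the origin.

x_c = 136.75 in, y_c = 84.86 in

plate: A = 280 × 170 = 47600.00, centroid at (140.00, 85.00).
hole: A = −π·31² = -3019.07, centroid at (188.00, 87.00).
ΣA = 44580.93 in²
ΣAx_c = (47600.00)(140.00) + (-3019.07)(188.00) = 6096414.74 in³
ΣAy_c = (47600.00)(85.00) + (-3019.07)(87.00) = 3783340.86 in³
x_c = 6096414.74 / 44580.93 = 136.75 in
y_c = 3783340.86 / 44580.93 = 84.86 in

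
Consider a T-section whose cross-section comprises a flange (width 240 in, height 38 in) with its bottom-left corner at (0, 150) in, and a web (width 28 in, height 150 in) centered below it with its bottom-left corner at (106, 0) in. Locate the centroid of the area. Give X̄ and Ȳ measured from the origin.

X̄ = 120.00 in, Ȳ = 139.36 in

Part | A | x̄ᵢ | ȳᵢ | A·x̄ᵢ | A·ȳᵢ
web | 4200.00 | 120.00 | 75.00 | 504000.00 | 315000.00
flange | 9120.00 | 120.00 | 169.00 | 1094400.00 | 1541280.00
Σ | 13320.00 |  |  | 1598400.00 | 1856280.00
X̄ = 1598400.00 / 13320.00 = 120.00 in
Ȳ = 1856280.00 / 13320.00 = 139.36 in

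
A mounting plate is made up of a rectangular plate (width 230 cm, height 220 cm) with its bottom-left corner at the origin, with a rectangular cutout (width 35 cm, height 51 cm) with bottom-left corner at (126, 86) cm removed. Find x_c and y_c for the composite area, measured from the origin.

plate: A = 230 × 220 = 50600.00, centroid at (115.00, 110.00).
hole: A = −(35 × 51) = -1785.00, centroid at (143.50, 111.50).
ΣA = 48815.00 cm², ΣAx_c = 5562852.50 cm³, ΣAy_c = 5366972.50 cm³.
x_c = 5562852.50/48815.00 = 113.96 cm; y_c = 5366972.50/48815.00 = 109.95 cm.

x_c = 113.96 cm, y_c = 109.95 cm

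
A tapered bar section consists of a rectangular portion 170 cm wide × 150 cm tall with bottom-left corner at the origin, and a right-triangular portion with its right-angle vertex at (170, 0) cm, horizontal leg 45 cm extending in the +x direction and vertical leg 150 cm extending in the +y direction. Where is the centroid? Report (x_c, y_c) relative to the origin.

x_c = 96.69 cm, y_c = 72.08 cm

rectangular portion: A = 170 × 150 = 25500.00, centroid at (85.00, 75.00).
triangular portion: A = ½·45·150 = 3375.00, centroid at (185.00, 50.00).
ΣA = 28875.00 cm²
ΣAx_c = (25500.00)(85.00) + (3375.00)(185.00) = 2791875.00 cm³
ΣAy_c = (25500.00)(75.00) + (3375.00)(50.00) = 2081250.00 cm³
x_c = 2791875.00 / 28875.00 = 96.69 cm
y_c = 2081250.00 / 28875.00 = 72.08 cm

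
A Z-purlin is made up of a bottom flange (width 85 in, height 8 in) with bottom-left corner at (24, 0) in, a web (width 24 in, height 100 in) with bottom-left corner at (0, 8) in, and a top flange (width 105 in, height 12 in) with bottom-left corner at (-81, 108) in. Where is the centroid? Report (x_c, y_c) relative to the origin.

bottom flange: A = 85 × 8 = 680.00, centroid at (66.50, 4.00).
web: A = 24 × 100 = 2400.00, centroid at (12.00, 58.00).
top flange: A = 105 × 12 = 1260.00, centroid at (-28.50, 114.00).
ΣA = 4340.00 in², ΣAx_c = 38110.00 in³, ΣAy_c = 285560.00 in³.
x_c = 38110.00/4340.00 = 8.78 in; y_c = 285560.00/4340.00 = 65.80 in.

x_c = 8.78 in, y_c = 65.80 in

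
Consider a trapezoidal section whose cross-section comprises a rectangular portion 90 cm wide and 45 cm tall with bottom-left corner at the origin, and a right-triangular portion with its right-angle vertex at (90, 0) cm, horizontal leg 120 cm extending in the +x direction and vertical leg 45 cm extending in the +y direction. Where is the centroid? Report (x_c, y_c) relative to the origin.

Part | A | x̄ᵢ | ȳᵢ | A·x̄ᵢ | A·ȳᵢ
rectangular portion | 4050.00 | 45.00 | 22.50 | 182250.00 | 91125.00
triangular portion | 2700.00 | 130.00 | 15.00 | 351000.00 | 40500.00
Σ | 6750.00 |  |  | 533250.00 | 131625.00
x_c = 533250.00 / 6750.00 = 79.00 cm
y_c = 131625.00 / 6750.00 = 19.50 cm

x_c = 79.00 cm, y_c = 19.50 cm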